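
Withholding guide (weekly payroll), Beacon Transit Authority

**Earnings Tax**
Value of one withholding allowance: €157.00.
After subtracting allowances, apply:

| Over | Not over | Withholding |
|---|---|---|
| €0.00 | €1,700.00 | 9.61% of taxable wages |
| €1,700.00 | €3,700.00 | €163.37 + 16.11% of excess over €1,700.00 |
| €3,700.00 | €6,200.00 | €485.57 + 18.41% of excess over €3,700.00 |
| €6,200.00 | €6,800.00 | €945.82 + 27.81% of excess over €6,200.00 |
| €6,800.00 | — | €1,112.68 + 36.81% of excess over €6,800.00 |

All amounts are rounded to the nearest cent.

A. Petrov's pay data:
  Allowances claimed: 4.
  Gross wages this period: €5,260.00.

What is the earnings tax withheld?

Earnings Tax: taxable = €5,260.00 − 4×€157.00 = €4,632.00
  €485.57 + 18.41% × (€4,632.00 − €3,700.00) = €485.57 + 18.41% × €932.00 = €657.15

€657.15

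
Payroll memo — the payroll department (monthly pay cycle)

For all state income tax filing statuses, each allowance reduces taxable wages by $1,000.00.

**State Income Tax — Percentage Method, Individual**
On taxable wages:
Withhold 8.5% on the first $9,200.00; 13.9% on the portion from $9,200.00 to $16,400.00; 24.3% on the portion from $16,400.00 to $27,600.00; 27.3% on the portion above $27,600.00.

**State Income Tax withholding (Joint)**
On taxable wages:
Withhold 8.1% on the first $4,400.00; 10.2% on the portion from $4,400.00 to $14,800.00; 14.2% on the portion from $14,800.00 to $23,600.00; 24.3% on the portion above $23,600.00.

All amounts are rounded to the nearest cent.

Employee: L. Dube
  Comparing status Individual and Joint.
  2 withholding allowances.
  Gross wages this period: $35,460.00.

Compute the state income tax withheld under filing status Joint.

$5,062.78

State Income Tax (Joint): taxable = $35,460.00 − 2×$1,000.00 = $33,460.00
  $2,666.80 + 24.3% × ($33,460.00 − $23,600.00) = $2,666.80 + 24.3% × $9,860.00 = $5,062.78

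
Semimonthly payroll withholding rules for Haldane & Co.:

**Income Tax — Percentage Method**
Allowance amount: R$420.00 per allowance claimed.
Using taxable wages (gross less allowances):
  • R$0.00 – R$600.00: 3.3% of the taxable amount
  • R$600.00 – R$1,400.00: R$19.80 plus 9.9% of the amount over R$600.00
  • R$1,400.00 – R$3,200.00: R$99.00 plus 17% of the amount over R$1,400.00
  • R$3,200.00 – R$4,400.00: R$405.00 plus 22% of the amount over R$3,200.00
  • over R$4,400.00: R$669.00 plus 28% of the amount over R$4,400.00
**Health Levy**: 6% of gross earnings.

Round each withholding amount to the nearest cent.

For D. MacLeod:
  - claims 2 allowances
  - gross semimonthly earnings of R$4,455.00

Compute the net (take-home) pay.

Income Tax: taxable = R$4,455.00 − 2×R$420.00 = R$3,615.00
  R$405.00 + 22% × (R$3,615.00 − R$3,200.00) = R$405.00 + 22% × R$415.00 = R$496.30
Health Levy: 6% × R$4,455.00 = R$267.30
Total withheld: R$496.30 + R$267.30 = R$763.60
Net pay: R$4,455.00 − R$763.60 = R$3,691.40

R$3,691.40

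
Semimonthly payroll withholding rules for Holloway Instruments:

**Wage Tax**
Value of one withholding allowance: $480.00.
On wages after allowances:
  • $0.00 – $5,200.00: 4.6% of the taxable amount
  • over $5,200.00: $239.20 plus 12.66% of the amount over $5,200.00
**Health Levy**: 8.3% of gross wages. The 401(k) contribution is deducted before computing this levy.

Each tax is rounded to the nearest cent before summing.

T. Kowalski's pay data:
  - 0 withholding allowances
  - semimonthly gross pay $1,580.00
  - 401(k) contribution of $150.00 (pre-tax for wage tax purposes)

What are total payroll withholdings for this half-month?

Wage Tax: taxable = $1,580.00 − $150.00 = $1,430.00
  4.6% × $1,430.00 = $65.78
Health Levy: 8.3% × $1,430.00 = $118.69
Total: $65.78 + $118.69 = $184.47

$184.47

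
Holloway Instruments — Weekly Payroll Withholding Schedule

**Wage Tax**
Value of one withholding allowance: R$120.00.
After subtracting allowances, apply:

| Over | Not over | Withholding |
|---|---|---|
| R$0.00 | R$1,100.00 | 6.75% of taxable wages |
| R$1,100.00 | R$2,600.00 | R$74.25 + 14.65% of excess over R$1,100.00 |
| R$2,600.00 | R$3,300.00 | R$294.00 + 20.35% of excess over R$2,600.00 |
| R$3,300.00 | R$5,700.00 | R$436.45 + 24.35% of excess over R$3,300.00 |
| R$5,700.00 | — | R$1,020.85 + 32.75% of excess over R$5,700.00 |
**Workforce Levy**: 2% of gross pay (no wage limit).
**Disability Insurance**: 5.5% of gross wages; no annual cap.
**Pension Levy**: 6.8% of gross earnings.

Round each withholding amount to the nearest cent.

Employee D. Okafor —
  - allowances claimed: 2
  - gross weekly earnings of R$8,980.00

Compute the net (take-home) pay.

Wage Tax: taxable = R$8,980.00 − 2×R$120.00 = R$8,740.00
  R$1,020.85 + 32.75% × (R$8,740.00 − R$5,700.00) = R$1,020.85 + 32.75% × R$3,040.00 = R$2,016.45
Workforce Levy: 2% × R$8,980.00 = R$179.60
Disability Insurance: 5.5% × R$8,980.00 = R$493.90
Pension Levy: 6.8% × R$8,980.00 = R$610.64
Total withheld: R$2,016.45 + R$179.60 + R$493.90 + R$610.64 = R$3,300.59
Net pay: R$8,980.00 − R$3,300.59 = R$5,679.41

R$5,679.41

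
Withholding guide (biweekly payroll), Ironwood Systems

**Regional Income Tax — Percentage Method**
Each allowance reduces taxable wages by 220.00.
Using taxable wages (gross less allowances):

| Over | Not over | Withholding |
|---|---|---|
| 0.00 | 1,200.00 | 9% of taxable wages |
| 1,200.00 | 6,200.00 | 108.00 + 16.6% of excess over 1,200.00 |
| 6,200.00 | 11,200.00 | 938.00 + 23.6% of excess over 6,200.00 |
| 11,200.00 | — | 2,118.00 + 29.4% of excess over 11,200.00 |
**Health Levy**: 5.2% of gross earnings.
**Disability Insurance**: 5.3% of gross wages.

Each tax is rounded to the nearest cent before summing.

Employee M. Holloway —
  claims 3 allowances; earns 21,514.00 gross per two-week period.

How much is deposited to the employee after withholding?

Regional Income Tax: taxable = 21,514.00 − 3×220.00 = 20,854.00
  2,118.00 + 29.4% × (20,854.00 − 11,200.00) = 2,118.00 + 29.4% × 9,654.00 = 4,956.28
Health Levy: 5.2% × 21,514.00 = 1,118.73
Disability Insurance: 5.3% × 21,514.00 = 1,140.24
Total withheld: 4,956.28 + 1,118.73 + 1,140.24 = 7,215.25
Net pay: 21,514.00 − 7,215.25 = 14,298.75

14,298.75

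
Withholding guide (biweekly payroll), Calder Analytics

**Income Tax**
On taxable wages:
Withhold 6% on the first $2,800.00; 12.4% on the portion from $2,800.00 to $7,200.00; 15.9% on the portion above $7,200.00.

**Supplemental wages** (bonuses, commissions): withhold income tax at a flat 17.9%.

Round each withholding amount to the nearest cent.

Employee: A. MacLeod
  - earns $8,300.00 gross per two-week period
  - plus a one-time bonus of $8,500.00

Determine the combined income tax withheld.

$2,410.00

Income Tax: taxable = $8,300.00
  $713.60 + 15.9% × ($8,300.00 − $7,200.00) = $713.60 + 15.9% × $1,100.00 = $888.50
Supplemental (17.9% flat on bonus): 17.9% × $8,500.00 = $1,521.50
Total income tax: $888.50 + $1,521.50 = $2,410.00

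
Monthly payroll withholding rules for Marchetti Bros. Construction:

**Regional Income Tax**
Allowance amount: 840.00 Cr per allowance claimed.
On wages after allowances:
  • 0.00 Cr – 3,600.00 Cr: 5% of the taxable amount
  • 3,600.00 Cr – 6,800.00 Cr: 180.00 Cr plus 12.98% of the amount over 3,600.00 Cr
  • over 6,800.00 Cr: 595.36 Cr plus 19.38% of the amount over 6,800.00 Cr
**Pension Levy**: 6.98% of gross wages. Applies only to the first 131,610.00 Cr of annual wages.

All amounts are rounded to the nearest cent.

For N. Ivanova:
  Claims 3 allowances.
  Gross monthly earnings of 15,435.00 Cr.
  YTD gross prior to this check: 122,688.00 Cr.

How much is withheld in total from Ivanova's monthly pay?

Regional Income Tax: taxable = 15,435.00 Cr − 3×840.00 Cr = 12,915.00 Cr
  595.36 Cr + 19.38% × (12,915.00 Cr − 6,800.00 Cr) = 595.36 Cr + 19.38% × 6,115.00 Cr = 1,780.45 Cr
Pension Levy: cap 131,610.00 Cr − YTD 122,688.00 Cr = 8,922.00 Cr subject; 6.98% × 8,922.00 Cr = 622.76 Cr
Total: 1,780.45 Cr + 622.76 Cr = 2,403.21 Cr

2,403.21 Cr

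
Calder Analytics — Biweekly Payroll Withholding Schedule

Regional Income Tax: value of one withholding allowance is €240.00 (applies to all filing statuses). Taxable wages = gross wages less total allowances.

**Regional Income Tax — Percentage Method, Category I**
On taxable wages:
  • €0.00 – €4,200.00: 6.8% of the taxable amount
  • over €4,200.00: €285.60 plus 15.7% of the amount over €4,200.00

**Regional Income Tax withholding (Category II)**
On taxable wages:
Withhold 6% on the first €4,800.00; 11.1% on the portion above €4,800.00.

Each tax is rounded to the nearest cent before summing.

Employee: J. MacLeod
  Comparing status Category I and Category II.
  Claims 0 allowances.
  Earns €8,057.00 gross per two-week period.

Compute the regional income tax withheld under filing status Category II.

Regional Income Tax (Category II): taxable = €8,057.00
  €288.00 + 11.1% × (€8,057.00 − €4,800.00) = €288.00 + 11.1% × €3,257.00 = €649.53

€649.53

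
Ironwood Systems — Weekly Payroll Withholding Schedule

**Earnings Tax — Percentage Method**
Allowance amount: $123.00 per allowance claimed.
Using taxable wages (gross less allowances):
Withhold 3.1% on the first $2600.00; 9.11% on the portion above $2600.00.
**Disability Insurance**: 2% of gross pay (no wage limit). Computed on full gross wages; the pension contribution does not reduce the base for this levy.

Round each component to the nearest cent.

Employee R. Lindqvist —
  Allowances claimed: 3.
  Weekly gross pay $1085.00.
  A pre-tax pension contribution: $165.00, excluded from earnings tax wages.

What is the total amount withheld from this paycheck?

$38.78

Earnings Tax: taxable = $1085.00 − $165.00 − 3×$123.00 = $551.00
  3.1% × $551.00 = $17.08
Disability Insurance: 2% × $1085.00 = $21.70
Total: $17.08 + $21.70 = $38.78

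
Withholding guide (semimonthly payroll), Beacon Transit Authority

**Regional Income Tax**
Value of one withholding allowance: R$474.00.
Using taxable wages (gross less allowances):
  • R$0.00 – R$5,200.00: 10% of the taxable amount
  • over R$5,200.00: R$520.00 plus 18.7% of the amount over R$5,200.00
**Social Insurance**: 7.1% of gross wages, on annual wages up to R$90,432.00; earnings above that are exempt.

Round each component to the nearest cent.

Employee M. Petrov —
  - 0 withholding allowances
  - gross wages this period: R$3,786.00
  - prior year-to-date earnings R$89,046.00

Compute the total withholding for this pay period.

R$477.01

Regional Income Tax: taxable = R$3,786.00
  10% × R$3,786.00 = R$378.60
Social Insurance: cap R$90,432.00 − YTD R$89,046.00 = R$1,386.00 subject; 7.1% × R$1,386.00 = R$98.41
Total: R$378.60 + R$98.41 = R$477.01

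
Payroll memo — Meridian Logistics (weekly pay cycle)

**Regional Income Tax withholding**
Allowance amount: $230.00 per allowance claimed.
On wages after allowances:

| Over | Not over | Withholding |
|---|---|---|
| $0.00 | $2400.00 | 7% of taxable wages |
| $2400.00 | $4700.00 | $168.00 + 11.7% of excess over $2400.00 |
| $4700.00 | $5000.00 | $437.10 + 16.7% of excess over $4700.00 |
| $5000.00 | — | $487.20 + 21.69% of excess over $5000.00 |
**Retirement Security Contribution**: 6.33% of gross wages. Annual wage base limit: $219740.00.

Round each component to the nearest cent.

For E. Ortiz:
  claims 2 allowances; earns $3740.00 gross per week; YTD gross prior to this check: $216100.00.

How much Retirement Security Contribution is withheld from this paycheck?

$230.41

Retirement Security Contribution: cap $219740.00 − YTD $216100.00 = $3640.00 subject; 6.33% × $3640.00 = $230.41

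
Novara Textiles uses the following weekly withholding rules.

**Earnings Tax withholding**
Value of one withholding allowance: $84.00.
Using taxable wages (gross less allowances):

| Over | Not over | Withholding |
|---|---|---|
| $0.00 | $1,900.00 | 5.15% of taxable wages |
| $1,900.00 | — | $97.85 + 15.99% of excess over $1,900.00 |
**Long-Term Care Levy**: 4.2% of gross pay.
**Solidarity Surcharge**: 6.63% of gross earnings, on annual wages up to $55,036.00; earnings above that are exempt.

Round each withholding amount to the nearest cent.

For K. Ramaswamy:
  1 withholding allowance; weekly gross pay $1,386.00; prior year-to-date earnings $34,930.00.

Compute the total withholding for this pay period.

$217.15

Earnings Tax: taxable = $1,386.00 − 1×$84.00 = $1,302.00
  5.15% × $1,302.00 = $67.05
Long-Term Care Levy: 4.2% × $1,386.00 = $58.21
Solidarity Surcharge: 6.63% × $1,386.00 = $91.89
Total: $67.05 + $58.21 + $91.89 = $217.15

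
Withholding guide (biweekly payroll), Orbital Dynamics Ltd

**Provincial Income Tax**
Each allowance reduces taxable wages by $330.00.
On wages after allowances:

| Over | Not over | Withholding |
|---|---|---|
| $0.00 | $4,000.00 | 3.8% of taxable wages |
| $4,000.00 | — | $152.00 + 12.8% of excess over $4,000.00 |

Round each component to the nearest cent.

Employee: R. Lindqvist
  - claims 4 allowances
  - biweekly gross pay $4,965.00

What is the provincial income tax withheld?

$138.51

Provincial Income Tax: taxable = $4,965.00 − 4×$330.00 = $3,645.00
  3.8% × $3,645.00 = $138.51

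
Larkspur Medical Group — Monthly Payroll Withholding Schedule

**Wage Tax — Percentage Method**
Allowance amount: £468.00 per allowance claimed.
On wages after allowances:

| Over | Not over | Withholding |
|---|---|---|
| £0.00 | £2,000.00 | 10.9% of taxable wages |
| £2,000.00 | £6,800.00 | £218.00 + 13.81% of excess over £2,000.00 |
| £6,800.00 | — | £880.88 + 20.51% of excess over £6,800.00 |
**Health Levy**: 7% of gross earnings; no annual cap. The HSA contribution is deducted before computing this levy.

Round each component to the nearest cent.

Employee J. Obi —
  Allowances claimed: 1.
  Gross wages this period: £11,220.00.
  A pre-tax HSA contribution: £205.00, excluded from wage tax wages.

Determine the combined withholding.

Wage Tax: taxable = £11,220.00 − £205.00 − 1×£468.00 = £10,547.00
  £880.88 + 20.51% × (£10,547.00 − £6,800.00) = £880.88 + 20.51% × £3,747.00 = £1,649.39
Health Levy: 7% × £11,015.00 = £771.05
Total: £1,649.39 + £771.05 = £2,420.44

£2,420.44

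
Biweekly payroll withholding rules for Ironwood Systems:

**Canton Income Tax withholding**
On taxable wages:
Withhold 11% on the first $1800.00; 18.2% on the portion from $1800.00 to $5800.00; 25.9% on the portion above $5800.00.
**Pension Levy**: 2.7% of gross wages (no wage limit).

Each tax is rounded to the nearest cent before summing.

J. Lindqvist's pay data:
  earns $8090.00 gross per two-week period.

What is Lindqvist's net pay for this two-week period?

Canton Income Tax: taxable = $8090.00
  $926.00 + 25.9% × ($8090.00 − $5800.00) = $926.00 + 25.9% × $2290.00 = $1519.11
Pension Levy: 2.7% × $8090.00 = $218.43
Total withheld: $1519.11 + $218.43 = $1737.54
Net pay: $8090.00 − $1737.54 = $6352.46

$6352.46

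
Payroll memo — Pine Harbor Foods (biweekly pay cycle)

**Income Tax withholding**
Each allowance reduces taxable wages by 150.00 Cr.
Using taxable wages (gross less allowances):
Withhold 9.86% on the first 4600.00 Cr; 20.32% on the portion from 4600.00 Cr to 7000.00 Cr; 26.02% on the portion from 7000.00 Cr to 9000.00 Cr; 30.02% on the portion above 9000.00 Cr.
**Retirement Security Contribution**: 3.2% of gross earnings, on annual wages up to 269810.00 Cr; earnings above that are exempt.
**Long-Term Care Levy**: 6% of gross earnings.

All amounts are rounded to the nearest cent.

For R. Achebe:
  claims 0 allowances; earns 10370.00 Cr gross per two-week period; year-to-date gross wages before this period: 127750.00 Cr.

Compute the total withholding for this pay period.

2826.95 Cr

Income Tax: taxable = 10370.00 Cr
  1461.64 Cr + 30.02% × (10370.00 Cr − 9000.00 Cr) = 1461.64 Cr + 30.02% × 1370.00 Cr = 1872.91 Cr
Retirement Security Contribution: 3.2% × 10370.00 Cr = 331.84 Cr
Long-Term Care Levy: 6% × 10370.00 Cr = 622.20 Cr
Total: 1872.91 Cr + 331.84 Cr + 622.20 Cr = 2826.95 Cr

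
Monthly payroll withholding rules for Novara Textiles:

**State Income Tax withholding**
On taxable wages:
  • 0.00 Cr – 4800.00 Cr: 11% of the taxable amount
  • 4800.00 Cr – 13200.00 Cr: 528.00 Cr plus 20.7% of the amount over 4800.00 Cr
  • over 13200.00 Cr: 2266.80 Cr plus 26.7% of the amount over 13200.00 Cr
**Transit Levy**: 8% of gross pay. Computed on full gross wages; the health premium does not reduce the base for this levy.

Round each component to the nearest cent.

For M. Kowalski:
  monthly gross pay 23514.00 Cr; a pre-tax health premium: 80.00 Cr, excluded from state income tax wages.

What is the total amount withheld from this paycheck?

State Income Tax: taxable = 23514.00 Cr − 80.00 Cr = 23434.00 Cr
  2266.80 Cr + 26.7% × (23434.00 Cr − 13200.00 Cr) = 2266.80 Cr + 26.7% × 10234.00 Cr = 4999.28 Cr
Transit Levy: 8% × 23514.00 Cr = 1881.12 Cr
Total: 4999.28 Cr + 1881.12 Cr = 6880.40 Cr

6880.40 Cr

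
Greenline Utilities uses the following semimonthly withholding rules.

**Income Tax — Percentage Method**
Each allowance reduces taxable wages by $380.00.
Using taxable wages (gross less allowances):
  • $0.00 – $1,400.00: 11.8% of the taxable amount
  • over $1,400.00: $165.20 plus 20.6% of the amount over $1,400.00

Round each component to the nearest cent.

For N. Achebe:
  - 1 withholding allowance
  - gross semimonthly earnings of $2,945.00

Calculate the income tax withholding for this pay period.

Income Tax: taxable = $2,945.00 − 1×$380.00 = $2,565.00
  $165.20 + 20.6% × ($2,565.00 − $1,400.00) = $165.20 + 20.6% × $1,165.00 = $405.19

$405.19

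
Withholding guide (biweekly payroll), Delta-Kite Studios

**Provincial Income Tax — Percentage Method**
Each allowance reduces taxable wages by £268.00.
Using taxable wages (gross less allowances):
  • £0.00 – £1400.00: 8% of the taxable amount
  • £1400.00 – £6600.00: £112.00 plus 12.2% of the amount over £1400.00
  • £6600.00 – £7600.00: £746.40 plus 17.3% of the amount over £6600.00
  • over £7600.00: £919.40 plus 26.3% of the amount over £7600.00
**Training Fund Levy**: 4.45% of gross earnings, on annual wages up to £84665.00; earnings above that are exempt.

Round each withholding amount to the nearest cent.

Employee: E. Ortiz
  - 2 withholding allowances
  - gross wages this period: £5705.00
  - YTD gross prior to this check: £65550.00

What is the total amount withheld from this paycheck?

£825.69

Provincial Income Tax: taxable = £5705.00 − 2×£268.00 = £5169.00
  £112.00 + 12.2% × (£5169.00 − £1400.00) = £112.00 + 12.2% × £3769.00 = £571.82
Training Fund Levy: 4.45% × £5705.00 = £253.87
Total: £571.82 + £253.87 = £825.69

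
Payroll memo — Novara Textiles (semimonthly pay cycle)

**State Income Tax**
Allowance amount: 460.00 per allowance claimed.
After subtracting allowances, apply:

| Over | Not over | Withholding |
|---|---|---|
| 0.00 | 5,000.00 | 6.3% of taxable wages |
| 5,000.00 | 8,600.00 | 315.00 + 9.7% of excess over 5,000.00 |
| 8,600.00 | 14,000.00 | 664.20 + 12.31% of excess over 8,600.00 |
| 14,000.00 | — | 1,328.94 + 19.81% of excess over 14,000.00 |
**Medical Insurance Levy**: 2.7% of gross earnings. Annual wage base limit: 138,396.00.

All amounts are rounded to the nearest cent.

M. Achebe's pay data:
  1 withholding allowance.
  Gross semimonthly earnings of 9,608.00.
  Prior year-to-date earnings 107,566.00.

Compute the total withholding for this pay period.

991.08

State Income Tax: taxable = 9,608.00 − 1×460.00 = 9,148.00
  664.20 + 12.31% × (9,148.00 − 8,600.00) = 664.20 + 12.31% × 548.00 = 731.66
Medical Insurance Levy: 2.7% × 9,608.00 = 259.42
Total: 731.66 + 259.42 = 991.08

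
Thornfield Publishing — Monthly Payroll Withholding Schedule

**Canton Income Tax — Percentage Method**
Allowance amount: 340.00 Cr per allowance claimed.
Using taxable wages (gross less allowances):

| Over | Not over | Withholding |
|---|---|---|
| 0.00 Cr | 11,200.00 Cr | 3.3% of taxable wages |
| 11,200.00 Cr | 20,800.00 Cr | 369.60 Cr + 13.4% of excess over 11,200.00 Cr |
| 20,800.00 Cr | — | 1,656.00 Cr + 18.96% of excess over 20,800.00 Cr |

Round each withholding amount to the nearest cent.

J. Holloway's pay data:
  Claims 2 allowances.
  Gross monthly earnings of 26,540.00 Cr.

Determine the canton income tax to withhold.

2,615.38 Cr

Canton Income Tax: taxable = 26,540.00 Cr − 2×340.00 Cr = 25,860.00 Cr
  1,656.00 Cr + 18.96% × (25,860.00 Cr − 20,800.00 Cr) = 1,656.00 Cr + 18.96% × 5,060.00 Cr = 2,615.38 Cr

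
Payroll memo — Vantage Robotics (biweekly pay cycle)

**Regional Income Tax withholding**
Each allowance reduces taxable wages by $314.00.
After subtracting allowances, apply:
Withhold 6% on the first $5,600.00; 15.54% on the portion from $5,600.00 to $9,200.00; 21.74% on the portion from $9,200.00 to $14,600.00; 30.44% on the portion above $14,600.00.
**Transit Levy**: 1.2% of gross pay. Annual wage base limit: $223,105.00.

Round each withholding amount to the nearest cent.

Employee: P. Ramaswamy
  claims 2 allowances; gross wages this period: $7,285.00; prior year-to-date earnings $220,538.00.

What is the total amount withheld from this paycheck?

Regional Income Tax: taxable = $7,285.00 − 2×$314.00 = $6,657.00
  $336.00 + 15.54% × ($6,657.00 − $5,600.00) = $336.00 + 15.54% × $1,057.00 = $500.26
Transit Levy: cap $223,105.00 − YTD $220,538.00 = $2,567.00 subject; 1.2% × $2,567.00 = $30.80
Total: $500.26 + $30.80 = $531.06

$531.06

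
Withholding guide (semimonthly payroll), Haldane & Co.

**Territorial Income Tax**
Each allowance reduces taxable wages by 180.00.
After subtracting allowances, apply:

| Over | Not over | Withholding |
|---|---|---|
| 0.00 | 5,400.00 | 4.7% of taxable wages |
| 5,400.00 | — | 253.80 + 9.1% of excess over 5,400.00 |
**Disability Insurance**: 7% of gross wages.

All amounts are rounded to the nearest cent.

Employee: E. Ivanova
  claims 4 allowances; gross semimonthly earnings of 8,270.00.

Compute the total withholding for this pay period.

1,028.35

Territorial Income Tax: taxable = 8,270.00 − 4×180.00 = 7,550.00
  253.80 + 9.1% × (7,550.00 − 5,400.00) = 253.80 + 9.1% × 2,150.00 = 449.45
Disability Insurance: 7% × 8,270.00 = 578.90
Total: 449.45 + 578.90 = 1,028.35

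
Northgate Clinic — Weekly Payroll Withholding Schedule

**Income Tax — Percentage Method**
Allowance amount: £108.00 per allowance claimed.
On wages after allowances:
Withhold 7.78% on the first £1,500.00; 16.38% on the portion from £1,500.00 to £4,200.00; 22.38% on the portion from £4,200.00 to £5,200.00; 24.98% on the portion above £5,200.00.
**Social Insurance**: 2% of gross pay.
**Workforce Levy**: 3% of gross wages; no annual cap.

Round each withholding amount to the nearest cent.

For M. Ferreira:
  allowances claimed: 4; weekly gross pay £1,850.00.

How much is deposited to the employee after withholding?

Income Tax: taxable = £1,850.00 − 4×£108.00 = £1,418.00
  7.78% × £1,418.00 = £110.32
Social Insurance: 2% × £1,850.00 = £37.00
Workforce Levy: 3% × £1,850.00 = £55.50
Total withheld: £110.32 + £37.00 + £55.50 = £202.82
Net pay: £1,850.00 − £202.82 = £1,647.18

£1,647.18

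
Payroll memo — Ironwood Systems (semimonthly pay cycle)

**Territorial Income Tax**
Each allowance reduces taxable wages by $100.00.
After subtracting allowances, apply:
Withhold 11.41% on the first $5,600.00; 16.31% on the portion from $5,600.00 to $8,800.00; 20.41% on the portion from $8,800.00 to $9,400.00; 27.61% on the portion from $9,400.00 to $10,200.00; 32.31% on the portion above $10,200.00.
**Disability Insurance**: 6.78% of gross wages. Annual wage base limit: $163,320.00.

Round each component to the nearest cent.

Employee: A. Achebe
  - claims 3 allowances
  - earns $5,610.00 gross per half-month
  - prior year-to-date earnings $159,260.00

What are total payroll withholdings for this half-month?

$881.14

Territorial Income Tax: taxable = $5,610.00 − 3×$100.00 = $5,310.00
  11.41% × $5,310.00 = $605.87
Disability Insurance: cap $163,320.00 − YTD $159,260.00 = $4,060.00 subject; 6.78% × $4,060.00 = $275.27
Total: $605.87 + $275.27 = $881.14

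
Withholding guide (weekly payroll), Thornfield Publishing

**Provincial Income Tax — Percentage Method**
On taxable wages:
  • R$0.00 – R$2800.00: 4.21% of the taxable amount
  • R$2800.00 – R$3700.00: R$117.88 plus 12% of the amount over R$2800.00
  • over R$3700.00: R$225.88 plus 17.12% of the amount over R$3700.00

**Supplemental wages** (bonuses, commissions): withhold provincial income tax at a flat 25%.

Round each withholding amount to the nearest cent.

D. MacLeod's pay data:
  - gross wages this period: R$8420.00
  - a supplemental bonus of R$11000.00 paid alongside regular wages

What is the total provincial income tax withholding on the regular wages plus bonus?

Provincial Income Tax: taxable = R$8420.00
  R$225.88 + 17.12% × (R$8420.00 − R$3700.00) = R$225.88 + 17.12% × R$4720.00 = R$1033.94
Supplemental (25% flat on bonus): 25% × R$11000.00 = R$2750.00
Total provincial income tax: R$1033.94 + R$2750.00 = R$3783.94

R$3783.94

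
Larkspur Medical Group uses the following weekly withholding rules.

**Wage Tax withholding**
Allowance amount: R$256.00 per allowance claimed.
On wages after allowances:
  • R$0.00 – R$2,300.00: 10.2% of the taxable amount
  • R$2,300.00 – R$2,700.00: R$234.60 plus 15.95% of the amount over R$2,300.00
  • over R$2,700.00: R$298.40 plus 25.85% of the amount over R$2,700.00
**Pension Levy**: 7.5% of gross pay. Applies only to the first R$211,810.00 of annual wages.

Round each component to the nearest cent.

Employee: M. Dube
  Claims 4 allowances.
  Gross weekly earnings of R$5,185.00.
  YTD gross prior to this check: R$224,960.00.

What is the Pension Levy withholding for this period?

R$0.00

Pension Levy: YTD R$224,960.00 ≥ cap R$211,810.00 → R$0.00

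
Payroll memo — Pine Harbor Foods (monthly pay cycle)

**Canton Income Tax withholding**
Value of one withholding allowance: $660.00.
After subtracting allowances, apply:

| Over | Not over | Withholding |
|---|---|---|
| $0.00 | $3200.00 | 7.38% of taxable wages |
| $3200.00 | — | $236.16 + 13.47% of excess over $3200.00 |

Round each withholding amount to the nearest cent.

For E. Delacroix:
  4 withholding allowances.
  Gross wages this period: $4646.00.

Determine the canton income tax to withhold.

$148.04

Canton Income Tax: taxable = $4646.00 − 4×$660.00 = $2006.00
  7.38% × $2006.00 = $148.04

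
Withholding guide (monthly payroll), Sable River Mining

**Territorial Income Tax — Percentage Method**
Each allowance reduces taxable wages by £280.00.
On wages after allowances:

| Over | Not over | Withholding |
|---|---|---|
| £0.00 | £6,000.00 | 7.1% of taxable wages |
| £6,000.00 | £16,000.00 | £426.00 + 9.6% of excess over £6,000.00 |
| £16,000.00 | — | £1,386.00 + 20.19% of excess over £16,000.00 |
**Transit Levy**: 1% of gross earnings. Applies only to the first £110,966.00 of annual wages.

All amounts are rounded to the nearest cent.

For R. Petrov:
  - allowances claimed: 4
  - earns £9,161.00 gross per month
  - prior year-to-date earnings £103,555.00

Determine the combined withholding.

Territorial Income Tax: taxable = £9,161.00 − 4×£280.00 = £8,041.00
  £426.00 + 9.6% × (£8,041.00 − £6,000.00) = £426.00 + 9.6% × £2,041.00 = £621.94
Transit Levy: cap £110,966.00 − YTD £103,555.00 = £7,411.00 subject; 1% × £7,411.00 = £74.11
Total: £621.94 + £74.11 = £696.05

£696.05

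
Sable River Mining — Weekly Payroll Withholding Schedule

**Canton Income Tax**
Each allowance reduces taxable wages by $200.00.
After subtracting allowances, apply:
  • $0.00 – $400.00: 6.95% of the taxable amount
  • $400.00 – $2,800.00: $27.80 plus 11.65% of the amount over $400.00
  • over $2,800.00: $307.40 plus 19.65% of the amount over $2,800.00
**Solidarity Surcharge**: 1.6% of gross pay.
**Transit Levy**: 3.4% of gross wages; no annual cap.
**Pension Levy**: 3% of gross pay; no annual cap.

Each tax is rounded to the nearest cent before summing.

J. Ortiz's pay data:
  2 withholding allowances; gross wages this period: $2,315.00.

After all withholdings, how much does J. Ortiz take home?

Canton Income Tax: taxable = $2,315.00 − 2×$200.00 = $1,915.00
  $27.80 + 11.65% × ($1,915.00 − $400.00) = $27.80 + 11.65% × $1,515.00 = $204.30
Solidarity Surcharge: 1.6% × $2,315.00 = $37.04
Transit Levy: 3.4% × $2,315.00 = $78.71
Pension Levy: 3% × $2,315.00 = $69.45
Total withheld: $204.30 + $37.04 + $78.71 + $69.45 = $389.50
Net pay: $2,315.00 − $389.50 = $1,925.50

$1,925.50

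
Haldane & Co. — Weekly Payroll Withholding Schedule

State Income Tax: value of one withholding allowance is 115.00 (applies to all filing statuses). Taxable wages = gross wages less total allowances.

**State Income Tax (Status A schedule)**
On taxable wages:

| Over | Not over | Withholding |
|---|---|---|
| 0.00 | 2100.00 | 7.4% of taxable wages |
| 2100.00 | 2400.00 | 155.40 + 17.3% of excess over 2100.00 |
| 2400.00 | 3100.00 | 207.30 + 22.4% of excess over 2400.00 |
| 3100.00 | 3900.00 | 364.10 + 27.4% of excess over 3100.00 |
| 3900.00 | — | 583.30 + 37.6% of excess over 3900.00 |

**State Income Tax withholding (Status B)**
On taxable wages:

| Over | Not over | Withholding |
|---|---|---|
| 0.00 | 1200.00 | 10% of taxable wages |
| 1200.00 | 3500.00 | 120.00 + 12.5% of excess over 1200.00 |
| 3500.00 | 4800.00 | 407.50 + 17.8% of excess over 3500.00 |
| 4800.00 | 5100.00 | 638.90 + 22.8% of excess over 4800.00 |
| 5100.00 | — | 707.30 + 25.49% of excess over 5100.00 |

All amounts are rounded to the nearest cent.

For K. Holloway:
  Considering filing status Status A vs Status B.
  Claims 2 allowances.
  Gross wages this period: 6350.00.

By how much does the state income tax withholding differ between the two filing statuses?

State Income Tax (Status A): taxable = 6350.00 − 2×115.00 = 6120.00
  583.30 + 37.6% × (6120.00 − 3900.00) = 583.30 + 37.6% × 2220.00 = 1418.02
State Income Tax (Status B): taxable = 6350.00 − 2×115.00 = 6120.00
  707.30 + 25.49% × (6120.00 − 5100.00) = 707.30 + 25.49% × 1020.00 = 967.30
Difference: |1418.02 − 967.30| = 450.72 (higher under Status A)

450.72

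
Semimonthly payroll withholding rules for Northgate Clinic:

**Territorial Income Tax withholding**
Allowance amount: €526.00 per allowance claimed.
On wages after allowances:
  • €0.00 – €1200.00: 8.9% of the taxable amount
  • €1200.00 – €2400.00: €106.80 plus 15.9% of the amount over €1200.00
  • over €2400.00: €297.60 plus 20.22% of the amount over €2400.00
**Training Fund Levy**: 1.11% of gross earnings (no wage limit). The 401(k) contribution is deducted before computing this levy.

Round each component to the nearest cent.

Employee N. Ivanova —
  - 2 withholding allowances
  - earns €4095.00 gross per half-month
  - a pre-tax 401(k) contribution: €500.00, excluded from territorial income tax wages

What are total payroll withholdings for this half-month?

€366.41

Territorial Income Tax: taxable = €4095.00 − €500.00 − 2×€526.00 = €2543.00
  €297.60 + 20.22% × (€2543.00 − €2400.00) = €297.60 + 20.22% × €143.00 = €326.51
Training Fund Levy: 1.11% × €3595.00 = €39.90
Total: €326.51 + €39.90 = €366.41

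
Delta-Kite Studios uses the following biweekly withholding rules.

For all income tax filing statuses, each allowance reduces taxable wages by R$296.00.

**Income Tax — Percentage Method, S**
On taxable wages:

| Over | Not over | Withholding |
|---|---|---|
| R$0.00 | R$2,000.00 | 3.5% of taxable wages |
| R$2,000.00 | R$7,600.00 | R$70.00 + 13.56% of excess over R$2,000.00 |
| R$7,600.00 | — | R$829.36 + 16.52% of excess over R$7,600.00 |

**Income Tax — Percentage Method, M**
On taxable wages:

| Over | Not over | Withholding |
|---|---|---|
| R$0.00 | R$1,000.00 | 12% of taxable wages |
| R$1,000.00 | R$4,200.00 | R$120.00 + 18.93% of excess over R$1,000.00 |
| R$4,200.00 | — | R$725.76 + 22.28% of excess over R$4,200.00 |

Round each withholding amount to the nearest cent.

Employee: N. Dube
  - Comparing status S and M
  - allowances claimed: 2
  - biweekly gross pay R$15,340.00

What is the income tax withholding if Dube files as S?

Income Tax (S): taxable = R$15,340.00 − 2×R$296.00 = R$14,748.00
  R$829.36 + 16.52% × (R$14,748.00 − R$7,600.00) = R$829.36 + 16.52% × R$7,148.00 = R$2,010.21

R$2,010.21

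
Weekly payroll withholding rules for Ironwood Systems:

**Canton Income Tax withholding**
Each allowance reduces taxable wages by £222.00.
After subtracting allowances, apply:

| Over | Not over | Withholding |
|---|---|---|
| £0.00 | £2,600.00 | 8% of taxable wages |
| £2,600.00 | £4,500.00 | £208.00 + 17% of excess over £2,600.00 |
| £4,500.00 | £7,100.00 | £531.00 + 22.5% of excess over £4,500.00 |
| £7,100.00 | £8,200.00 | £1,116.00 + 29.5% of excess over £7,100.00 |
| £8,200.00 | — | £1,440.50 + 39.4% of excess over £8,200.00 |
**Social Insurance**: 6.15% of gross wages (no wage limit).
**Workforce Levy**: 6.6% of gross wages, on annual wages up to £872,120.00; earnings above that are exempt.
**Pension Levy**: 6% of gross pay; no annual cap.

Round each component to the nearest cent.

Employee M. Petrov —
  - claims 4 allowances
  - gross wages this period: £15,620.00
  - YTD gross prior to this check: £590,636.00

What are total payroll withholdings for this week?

£6,942.86

Canton Income Tax: taxable = £15,620.00 − 4×£222.00 = £14,732.00
  £1,440.50 + 39.4% × (£14,732.00 − £8,200.00) = £1,440.50 + 39.4% × £6,532.00 = £4,014.11
Social Insurance: 6.15% × £15,620.00 = £960.63
Workforce Levy: 6.6% × £15,620.00 = £1,030.92
Pension Levy: 6% × £15,620.00 = £937.20
Total: £4,014.11 + £960.63 + £1,030.92 + £937.20 = £6,942.86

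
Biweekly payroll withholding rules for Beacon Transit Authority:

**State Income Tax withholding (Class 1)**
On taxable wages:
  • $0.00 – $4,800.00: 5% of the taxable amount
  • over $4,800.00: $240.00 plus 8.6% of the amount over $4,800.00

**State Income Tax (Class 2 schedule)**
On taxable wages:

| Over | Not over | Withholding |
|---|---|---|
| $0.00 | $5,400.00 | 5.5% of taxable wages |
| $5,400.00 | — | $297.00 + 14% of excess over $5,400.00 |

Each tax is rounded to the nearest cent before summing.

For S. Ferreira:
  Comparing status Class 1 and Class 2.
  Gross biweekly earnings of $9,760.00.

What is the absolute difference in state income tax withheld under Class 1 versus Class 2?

State Income Tax (Class 1): taxable = $9,760.00
  $240.00 + 8.6% × ($9,760.00 − $4,800.00) = $240.00 + 8.6% × $4,960.00 = $666.56
State Income Tax (Class 2): taxable = $9,760.00
  $297.00 + 14% × ($9,760.00 − $5,400.00) = $297.00 + 14% × $4,360.00 = $907.40
Difference: |$666.56 − $907.40| = $240.84 (higher under Class 2)

$240.84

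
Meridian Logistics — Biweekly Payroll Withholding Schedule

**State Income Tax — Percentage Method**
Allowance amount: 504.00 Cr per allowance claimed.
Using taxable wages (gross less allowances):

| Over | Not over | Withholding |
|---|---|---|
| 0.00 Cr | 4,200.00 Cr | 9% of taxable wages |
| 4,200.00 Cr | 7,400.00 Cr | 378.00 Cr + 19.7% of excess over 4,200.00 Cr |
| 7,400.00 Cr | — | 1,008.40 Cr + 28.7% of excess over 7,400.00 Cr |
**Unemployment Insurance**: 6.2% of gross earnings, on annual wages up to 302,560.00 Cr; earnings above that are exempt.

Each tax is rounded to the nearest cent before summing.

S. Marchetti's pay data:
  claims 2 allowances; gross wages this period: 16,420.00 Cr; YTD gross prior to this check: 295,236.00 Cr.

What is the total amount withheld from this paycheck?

State Income Tax: taxable = 16,420.00 Cr − 2×504.00 Cr = 15,412.00 Cr
  1,008.40 Cr + 28.7% × (15,412.00 Cr − 7,400.00 Cr) = 1,008.40 Cr + 28.7% × 8,012.00 Cr = 3,307.84 Cr
Unemployment Insurance: cap 302,560.00 Cr − YTD 295,236.00 Cr = 7,324.00 Cr subject; 6.2% × 7,324.00 Cr = 454.09 Cr
Total: 3,307.84 Cr + 454.09 Cr = 3,761.93 Cr

3,761.93 Cr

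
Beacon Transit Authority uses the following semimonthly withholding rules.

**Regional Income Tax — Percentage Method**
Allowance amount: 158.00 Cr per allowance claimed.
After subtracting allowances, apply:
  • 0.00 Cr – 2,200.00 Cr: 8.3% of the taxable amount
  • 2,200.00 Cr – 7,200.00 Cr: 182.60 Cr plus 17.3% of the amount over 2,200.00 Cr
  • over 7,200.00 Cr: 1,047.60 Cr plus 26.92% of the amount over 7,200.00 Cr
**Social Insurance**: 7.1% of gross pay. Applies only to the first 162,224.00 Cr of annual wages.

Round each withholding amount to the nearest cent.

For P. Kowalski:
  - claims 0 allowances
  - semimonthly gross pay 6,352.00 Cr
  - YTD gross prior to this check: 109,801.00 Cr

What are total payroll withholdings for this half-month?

1,351.89 Cr

Regional Income Tax: taxable = 6,352.00 Cr
  182.60 Cr + 17.3% × (6,352.00 Cr − 2,200.00 Cr) = 182.60 Cr + 17.3% × 4,152.00 Cr = 900.90 Cr
Social Insurance: 7.1% × 6,352.00 Cr = 450.99 Cr
Total: 900.90 Cr + 450.99 Cr = 1,351.89 Cr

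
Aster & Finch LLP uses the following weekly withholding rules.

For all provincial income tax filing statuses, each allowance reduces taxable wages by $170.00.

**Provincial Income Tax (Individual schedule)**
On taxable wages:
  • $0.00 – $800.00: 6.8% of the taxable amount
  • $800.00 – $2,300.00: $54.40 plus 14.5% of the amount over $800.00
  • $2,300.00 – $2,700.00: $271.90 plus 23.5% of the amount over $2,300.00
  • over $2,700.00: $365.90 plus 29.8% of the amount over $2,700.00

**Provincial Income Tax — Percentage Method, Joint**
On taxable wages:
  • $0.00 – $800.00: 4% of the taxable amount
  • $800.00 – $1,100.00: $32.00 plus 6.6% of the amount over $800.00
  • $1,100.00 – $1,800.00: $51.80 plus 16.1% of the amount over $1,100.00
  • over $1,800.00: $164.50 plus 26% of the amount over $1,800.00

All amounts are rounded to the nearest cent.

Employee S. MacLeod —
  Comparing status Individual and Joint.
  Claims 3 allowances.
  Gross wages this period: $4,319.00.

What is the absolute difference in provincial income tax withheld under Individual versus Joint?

Provincial Income Tax (Individual): taxable = $4,319.00 − 3×$170.00 = $3,809.00
  $365.90 + 29.8% × ($3,809.00 − $2,700.00) = $365.90 + 29.8% × $1,109.00 = $696.38
Provincial Income Tax (Joint): taxable = $4,319.00 − 3×$170.00 = $3,809.00
  $164.50 + 26% × ($3,809.00 − $1,800.00) = $164.50 + 26% × $2,009.00 = $686.84
Difference: |$696.38 − $686.84| = $9.54 (higher under Individual)

$9.54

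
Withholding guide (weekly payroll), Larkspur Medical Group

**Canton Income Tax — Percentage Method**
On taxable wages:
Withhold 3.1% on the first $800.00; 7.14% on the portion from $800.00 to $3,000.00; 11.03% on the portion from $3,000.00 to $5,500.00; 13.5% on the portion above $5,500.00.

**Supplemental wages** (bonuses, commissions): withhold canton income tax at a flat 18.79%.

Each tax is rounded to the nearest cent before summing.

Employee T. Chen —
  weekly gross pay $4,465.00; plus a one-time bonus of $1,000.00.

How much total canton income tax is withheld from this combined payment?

Canton Income Tax: taxable = $4,465.00
  $181.88 + 11.03% × ($4,465.00 − $3,000.00) = $181.88 + 11.03% × $1,465.00 = $343.47
Supplemental (18.79% flat on bonus): 18.79% × $1,000.00 = $187.90
Total canton income tax: $343.47 + $187.90 = $531.37

$531.37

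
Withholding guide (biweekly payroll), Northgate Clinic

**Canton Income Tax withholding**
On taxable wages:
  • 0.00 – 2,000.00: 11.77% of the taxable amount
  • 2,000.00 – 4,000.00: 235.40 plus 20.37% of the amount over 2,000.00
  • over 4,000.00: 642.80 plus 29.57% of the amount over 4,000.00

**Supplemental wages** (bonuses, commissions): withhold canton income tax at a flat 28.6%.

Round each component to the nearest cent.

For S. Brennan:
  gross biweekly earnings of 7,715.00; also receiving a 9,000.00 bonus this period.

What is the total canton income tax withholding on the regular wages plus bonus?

4,315.33

Canton Income Tax: taxable = 7,715.00
  642.80 + 29.57% × (7,715.00 − 4,000.00) = 642.80 + 29.57% × 3,715.00 = 1,741.33
Supplemental (28.6% flat on bonus): 28.6% × 9,000.00 = 2,574.00
Total canton income tax: 1,741.33 + 2,574.00 = 4,315.33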